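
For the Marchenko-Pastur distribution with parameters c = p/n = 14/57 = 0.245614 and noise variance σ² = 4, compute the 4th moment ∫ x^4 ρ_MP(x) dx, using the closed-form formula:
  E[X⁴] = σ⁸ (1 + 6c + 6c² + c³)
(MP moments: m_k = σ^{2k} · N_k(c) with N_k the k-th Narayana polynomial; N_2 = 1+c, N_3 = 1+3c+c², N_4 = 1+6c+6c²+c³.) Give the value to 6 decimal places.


E[X⁴] = σ⁸ (1 + 6c + 6c² + c³) (fourth MP moment). With σ² = 4 (so σ⁸ = 256) and c = 14/57 = 0.245614: E[X⁴] = 256 · (1 + 6·0.245614 + 6·(0.245614)² + (0.245614)³) = 256 · 2.850459.

So E[X^4] = 729.717430.


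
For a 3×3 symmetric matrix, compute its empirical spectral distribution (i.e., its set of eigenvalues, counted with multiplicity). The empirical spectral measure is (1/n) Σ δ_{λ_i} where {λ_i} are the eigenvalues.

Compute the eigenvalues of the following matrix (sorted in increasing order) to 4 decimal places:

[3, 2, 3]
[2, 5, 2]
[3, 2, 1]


Since M is real symmetric, all three eigenvalues are real; they are the roots of det(λI − M) = λ³ − (tr M) λ² + s λ − det M, where s is the sum of the principal 2×2 minors.
tr M = 3 + 5 + 1 = 9.
s = (3·5 − 2²) + (3·1 − 3²) + (5·1 − 2²) = 11 + (-6) + 1 = 6.
det M (expand along row 1) = 3·1 − 2·(-4) + 3·(-11) = -22.
Characteristic polynomial: λ³ − 9λ² + 6λ + 22 = 0.
Substitute λ = y + (tr M)/3 = y + 3.000000 to remove the quadratic term: y³ + p·y + q = 0 with p = s − (tr M)²/3 = -21.000000 and q = −2(tr M)³/27 + (tr M)·s/3 − det M = -14.000000.
Three real roots ⇒ use the trigonometric (Viète) form: r = 2√(−p/3) = 5.291503, φ = arccos(3q/(p·r)) = arccos(0.377964) = 1.183200 rad.
y_k = r·cos(φ/3 − 2πk/3) for k = 0, 1, 2 gives y = 4.885260, -0.681756, -4.203504.
λ_k = y_k + 3.000000 gives λ = 7.8853, 2.3182, -1.2035 (check: the sum is 9.0000 = tr M).

Eigenvalues sorted in increasing order: [-1.2035, 2.3182, 7.8853].


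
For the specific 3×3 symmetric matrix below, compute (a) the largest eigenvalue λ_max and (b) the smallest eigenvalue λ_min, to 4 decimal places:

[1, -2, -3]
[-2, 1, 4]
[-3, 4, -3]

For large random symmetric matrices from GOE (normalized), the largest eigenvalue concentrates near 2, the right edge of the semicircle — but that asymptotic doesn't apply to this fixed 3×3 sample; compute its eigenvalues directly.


Since M is real symmetric, all three eigenvalues are real; they are the roots of det(λI − M) = λ³ − (tr M) λ² + s λ − det M, where s is the sum of the principal 2×2 minors.
tr M = 1 + 1 + (-3) = -1.
s = (1·1 − (-2)²) + (1·(-3) − (-3)²) + (1·(-3) − 4²) = -3 + (-12) + (-19) = -34.
det M (expand along row 1) = 1·(-19) − (-2)·18 + (-3)·(-5) = 32.
Characteristic polynomial: λ³ + λ² − 34λ − 32 = 0.
Substitute λ = y + (tr M)/3 = y − 0.333333 to remove the quadratic term: y³ + p·y + q = 0 with p = s − (tr M)²/3 = -34.333333 and q = −2(tr M)³/27 + (tr M)·s/3 − det M = -20.592593.
Three real roots ⇒ use the trigonometric (Viète) form: r = 2√(−p/3) = 6.765928, φ = arccos(3q/(p·r)) = arccos(0.265943) = 1.301614 rad.
y_k = r·cos(φ/3 − 2πk/3) for k = 0, 1, 2 gives y = 6.139031, -0.606275, -5.532756.
λ_k = y_k − 0.333333 gives λ = 5.8057, -0.9396, -5.8661 (check: the sum is -1.0000 = tr M).

Hence λ_max = 5.8057 and λ_min = -5.8661.


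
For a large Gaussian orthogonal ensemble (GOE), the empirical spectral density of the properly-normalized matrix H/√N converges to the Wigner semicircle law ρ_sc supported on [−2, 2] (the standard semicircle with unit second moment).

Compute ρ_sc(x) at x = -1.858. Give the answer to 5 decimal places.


ρ_sc(x) = (1/(2π)) √(4 − x²). With x = -1.858:
  4 − x² = 4 − (-1.858)² = 4 − 3.452164 = 0.547836.
  √(4 − x²) = 0.740159.
  1/(2π) = 0.159155.
  ρ_sc(-1.858) = 0.159155 · 0.740159 = 0.117800.

Rounded to 5 decimal places: ρ_sc(-1.858) ≈ 0.11780.


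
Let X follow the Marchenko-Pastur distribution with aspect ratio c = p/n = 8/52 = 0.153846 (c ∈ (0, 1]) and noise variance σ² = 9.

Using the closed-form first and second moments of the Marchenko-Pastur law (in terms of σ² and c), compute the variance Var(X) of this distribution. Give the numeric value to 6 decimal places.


Recall the MP moments m_1 = E[X] = σ² and m_2 = E[X²] = σ⁴ (1 + c).
m_1 = E[X] = σ² = 9, so m_1² = 81.
m_2 = E[X²] = σ⁴ (1 + c) = 81 · (1 + 0.153846) = 81 · 1.153846 = 93.461538.
(Note m_2 − m_1² simplifies to c · σ⁴ = 0.153846 · 81.)

Var(X) = m_2 − m_1² = 93.461538 − 81 = 12.461538.


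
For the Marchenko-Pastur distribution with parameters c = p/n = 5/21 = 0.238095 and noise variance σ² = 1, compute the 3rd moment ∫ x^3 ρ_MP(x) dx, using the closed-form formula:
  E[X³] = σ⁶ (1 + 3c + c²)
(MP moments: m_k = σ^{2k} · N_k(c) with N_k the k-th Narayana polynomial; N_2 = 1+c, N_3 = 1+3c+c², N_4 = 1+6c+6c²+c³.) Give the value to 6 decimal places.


E[X³] = σ⁶ (1 + 3c + c²) (third MP moment). With σ² = 1 (so σ⁶ = 1) and c = 5/21 = 0.238095: E[X³] = 1 · (1 + 3·0.238095 + (0.238095)²) = 1 · 1.770975.

So E[X^3] = 1.770975.


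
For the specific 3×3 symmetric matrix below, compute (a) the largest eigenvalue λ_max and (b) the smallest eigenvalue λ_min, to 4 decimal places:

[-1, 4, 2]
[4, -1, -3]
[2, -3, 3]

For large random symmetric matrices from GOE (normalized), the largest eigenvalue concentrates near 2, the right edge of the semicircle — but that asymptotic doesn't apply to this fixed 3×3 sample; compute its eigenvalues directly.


Since M is real symmetric, all three eigenvalues are real; they are the roots of det(λI − M) = λ³ − (tr M) λ² + s λ − det M, where s is the sum of the principal 2×2 minors.
tr M = -1 + (-1) + 3 = 1.
s = ((-1)·(-1) − 4²) + ((-1)·3 − 2²) + ((-1)·3 − (-3)²) = -15 + (-7) + (-12) = -34.
det M (expand along row 1) = (-1)·(-12) − 4·18 + 2·(-10) = -80.
Characteristic polynomial: λ³ − λ² − 34λ + 80 = 0.
Substitute λ = y + (tr M)/3 = y + 0.333333 to remove the quadratic term: y³ + p·y + q = 0 with p = s − (tr M)²/3 = -34.333333 and q = −2(tr M)³/27 + (tr M)·s/3 − det M = 68.592593.
Three real roots ⇒ use the trigonometric (Viète) form: r = 2√(−p/3) = 6.765928, φ = arccos(3q/(p·r)) = arccos(-0.885840) = 2.659097 rad.
y_k = r·cos(φ/3 − 2πk/3) for k = 0, 1, 2 gives y = 4.277636, 2.400973, -6.678609.
λ_k = y_k + 0.333333 gives λ = 4.6110, 2.7343, -6.3453 (check: the sum is 1.0000 = tr M).

Hence λ_max = 4.6110 and λ_min = -6.3453.


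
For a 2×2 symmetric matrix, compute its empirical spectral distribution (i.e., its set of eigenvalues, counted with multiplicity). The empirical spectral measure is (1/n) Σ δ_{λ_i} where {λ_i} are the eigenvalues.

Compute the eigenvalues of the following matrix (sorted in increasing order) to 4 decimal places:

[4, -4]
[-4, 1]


Since M is real symmetric, both eigenvalues are real; they are the roots of det(λI − M) = λ² − (tr M) λ + det M.
tr M = 4 + 1 = 5.
det M = 4·1 − (-4)² = 4 − 16 = -12.
Characteristic polynomial: λ² − 5λ − 12 = 0.
Discriminant Δ = (tr M)² − 4·det M = 25 − (-48) = 73; √Δ = 8.544004.
λ = (tr M ± √Δ)/2 = (5 ± 8.544004)/2, giving (tr M − √Δ)/2 = -1.7720 and (tr M + √Δ)/2 = 6.7720.

Eigenvalues sorted in increasing order: [-1.7720, 6.7720].


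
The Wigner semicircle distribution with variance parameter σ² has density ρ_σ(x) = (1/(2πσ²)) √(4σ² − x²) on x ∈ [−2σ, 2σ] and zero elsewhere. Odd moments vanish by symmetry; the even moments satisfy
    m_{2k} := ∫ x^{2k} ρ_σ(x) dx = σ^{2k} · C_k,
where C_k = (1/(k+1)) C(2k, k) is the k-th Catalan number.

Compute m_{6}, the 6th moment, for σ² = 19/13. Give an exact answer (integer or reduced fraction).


By the scaled semicircle moment identity, m_{2k} = σ^{2k} · C_k with k = 3.
C_3 = (1/(k+1)) · C(2k, k) = (1/4) · C(6, 3) = (1/4) · 20 = 5.
σ^{2k} = (σ²)^k = (19/13)^3 = 6859/2197.

Therefore m_{6} = σ^{6} · C_3 = (6859/2197) · 5 = 34295/2197.


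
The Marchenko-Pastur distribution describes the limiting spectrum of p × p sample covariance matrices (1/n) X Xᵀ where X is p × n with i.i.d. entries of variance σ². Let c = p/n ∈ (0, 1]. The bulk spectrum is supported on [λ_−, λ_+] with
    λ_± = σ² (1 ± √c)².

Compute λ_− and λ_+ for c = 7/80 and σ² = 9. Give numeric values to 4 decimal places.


c = 7/80 = 0.087500; √c = 0.295804.
λ_− = σ² (1 − √c)² = 9 · (1 − 0.295804)² = 9 · (0.704196)² = 4.463028.
λ_+ = σ² (1 + √c)² = 9 · (1 + 0.295804)² = 9 · (1.295804)² = 15.111972.

Rounded to 4 decimal places: λ_− ≈ 4.4630, λ_+ ≈ 15.1120.


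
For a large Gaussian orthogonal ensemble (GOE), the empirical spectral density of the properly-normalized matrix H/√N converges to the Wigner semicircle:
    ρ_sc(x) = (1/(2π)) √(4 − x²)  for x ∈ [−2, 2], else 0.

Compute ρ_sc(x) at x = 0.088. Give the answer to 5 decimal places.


ρ_sc(x) = (1/(2π)) √(4 − x²). With x = 0.088:
  4 − x² = 4 − (0.088)² = 4 − 0.007744 = 3.992256.
  √(4 − x²) = 1.998063.
  1/(2π) = 0.159155.
  ρ_sc(0.088) = 0.159155 · 1.998063 = 0.318002.

Rounded to 5 decimal places: ρ_sc(0.088) ≈ 0.31800.


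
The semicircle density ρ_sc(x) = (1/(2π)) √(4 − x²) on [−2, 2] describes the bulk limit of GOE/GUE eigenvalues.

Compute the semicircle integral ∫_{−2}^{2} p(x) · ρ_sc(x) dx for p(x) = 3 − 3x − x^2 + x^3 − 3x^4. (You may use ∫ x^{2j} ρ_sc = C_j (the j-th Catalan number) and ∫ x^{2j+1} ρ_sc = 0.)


Write p(x) = Σ a_i x^i, split into monomials and integrate each against ρ_sc separately.
Using ∫ x^{2j} ρ_sc = C_j = (1/(j+1)) C(2j, j) (Catalan numbers) and ∫ x^{2j+1} ρ_sc = 0 (odd monomials vanish by symmetry):
  i = 0 (even): a_0 · C_{0} = 3 · 1 = 3
  i = 1 (odd): ∫ x^1 ρ_sc = 0 (vanishes)
  i = 2 (even): a_2 · C_{1} = -1 · 1 = -1
  i = 3 (odd): ∫ x^3 ρ_sc = 0 (vanishes)
  i = 4 (even): a_4 · C_{2} = -3 · 2 = -6

Summing the contributions: ∫_{−2}^{2} p(x) ρ_sc(x) dx = 3 + (-1) + (-6) = -4.


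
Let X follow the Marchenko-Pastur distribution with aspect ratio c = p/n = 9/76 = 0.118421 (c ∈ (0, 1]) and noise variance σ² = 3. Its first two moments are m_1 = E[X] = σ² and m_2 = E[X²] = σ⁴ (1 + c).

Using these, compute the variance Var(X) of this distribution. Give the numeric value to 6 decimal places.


m_1 = E[X] = σ² = 3, so m_1² = 9.
m_2 = E[X²] = σ⁴ (1 + c) = 9 · (1 + 0.118421) = 9 · 1.118421 = 10.065789.
(Note m_2 − m_1² simplifies to c · σ⁴ = 0.118421 · 9.)

Var(X) = m_2 − m_1² = 10.065789 − 9 = 1.065789.


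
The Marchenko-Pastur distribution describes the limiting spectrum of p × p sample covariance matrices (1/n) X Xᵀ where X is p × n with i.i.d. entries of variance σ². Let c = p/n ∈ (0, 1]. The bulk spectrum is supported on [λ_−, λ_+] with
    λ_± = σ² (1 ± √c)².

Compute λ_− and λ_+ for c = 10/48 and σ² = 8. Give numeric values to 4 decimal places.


c = 10/48 = 0.208333; √c = 0.456435.
λ_− = σ² (1 − √c)² = 8 · (1 − 0.456435)² = 8 · (0.543565)² = 2.363699.
λ_+ = σ² (1 + √c)² = 8 · (1 + 0.456435)² = 8 · (1.456435)² = 16.969634.

Rounded to 4 decimal places: λ_− ≈ 2.3637, λ_+ ≈ 16.9696.


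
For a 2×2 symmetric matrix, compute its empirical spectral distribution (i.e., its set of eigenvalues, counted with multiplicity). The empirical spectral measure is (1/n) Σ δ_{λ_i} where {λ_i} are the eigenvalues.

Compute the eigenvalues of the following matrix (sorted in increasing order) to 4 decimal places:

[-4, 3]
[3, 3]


Since M is real symmetric, both eigenvalues are real; they are the roots of det(λI − M) = λ² − (tr M) λ + det M.
tr M = -4 + 3 = -1.
det M = (-4)·3 − 3² = -12 − 9 = -21.
Characteristic polynomial: λ² + λ − 21 = 0.
Discriminant Δ = (tr M)² − 4·det M = 1 − (-84) = 85; √Δ = 9.219544.
λ = (tr M ± √Δ)/2 = (-1 ± 9.219544)/2, giving (tr M − √Δ)/2 = -5.1098 and (tr M + √Δ)/2 = 4.1098.

Eigenvalues sorted in increasing order: [-5.1098, 4.1098].


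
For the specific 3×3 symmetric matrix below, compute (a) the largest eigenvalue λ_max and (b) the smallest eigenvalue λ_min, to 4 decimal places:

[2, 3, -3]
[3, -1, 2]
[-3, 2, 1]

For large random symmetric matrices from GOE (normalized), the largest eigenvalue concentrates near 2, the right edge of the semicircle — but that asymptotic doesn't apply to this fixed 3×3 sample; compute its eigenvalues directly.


Since M is real symmetric, all three eigenvalues are real; they are the roots of det(λI − M) = λ³ − (tr M) λ² + s λ − det M, where s is the sum of the principal 2×2 minors.
tr M = 2 + (-1) + 1 = 2.
s = (2·(-1) − 3²) + (2·1 − (-3)²) + ((-1)·1 − 2²) = -11 + (-7) + (-5) = -23.
det M (expand along row 1) = 2·(-5) − 3·9 + (-3)·3 = -46.
Characteristic polynomial: λ³ − 2λ² − 23λ + 46 = 0.
Substitute λ = y + (tr M)/3 = y + 0.666667 to remove the quadratic term: y³ + p·y + q = 0 with p = s − (tr M)²/3 = -24.333333 and q = −2(tr M)³/27 + (tr M)·s/3 − det M = 30.074074.
Three real roots ⇒ use the trigonometric (Viète) form: r = 2√(−p/3) = 5.696002, φ = arccos(3q/(p·r)) = arccos(-0.650941) = 2.279620 rad.
y_k = r·cos(φ/3 − 2πk/3) for k = 0, 1, 2 gives y = 4.129165, 1.333333, -5.462498.
λ_k = y_k + 0.666667 gives λ = 4.7958, 2.0000, -4.7958 (check: the sum is 2.0000 = tr M).

Hence λ_max = 4.7958 and λ_min = -4.7958.


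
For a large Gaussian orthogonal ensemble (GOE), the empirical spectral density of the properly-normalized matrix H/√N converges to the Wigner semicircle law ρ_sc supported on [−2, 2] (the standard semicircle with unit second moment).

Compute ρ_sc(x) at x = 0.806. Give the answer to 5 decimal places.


ρ_sc(x) = (1/(2π)) √(4 − x²). With x = 0.806:
  4 − x² = 4 − (0.806)² = 4 − 0.649636 = 3.350364.
  √(4 − x²) = 1.830400.
  1/(2π) = 0.159155.
  ρ_sc(0.806) = 0.159155 · 1.830400 = 0.291317.

Rounded to 5 decimal places: ρ_sc(0.806) ≈ 0.29132.


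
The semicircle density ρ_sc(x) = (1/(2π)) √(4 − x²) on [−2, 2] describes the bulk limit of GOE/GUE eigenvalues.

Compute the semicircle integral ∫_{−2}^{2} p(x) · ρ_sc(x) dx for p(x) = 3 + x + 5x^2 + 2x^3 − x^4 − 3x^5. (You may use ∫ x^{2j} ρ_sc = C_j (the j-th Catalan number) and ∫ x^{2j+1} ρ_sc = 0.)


Write p(x) = Σ a_i x^i, split into monomials and integrate each against ρ_sc separately.
Using ∫ x^{2j} ρ_sc = C_j = (1/(j+1)) C(2j, j) (Catalan numbers) and ∫ x^{2j+1} ρ_sc = 0 (odd monomials vanish by symmetry):
  i = 0 (even): a_0 · C_{0} = 3 · 1 = 3
  i = 1 (odd): ∫ x^1 ρ_sc = 0 (vanishes)
  i = 2 (even): a_2 · C_{1} = 5 · 1 = 5
  i = 3 (odd): ∫ x^3 ρ_sc = 0 (vanishes)
  i = 4 (even): a_4 · C_{2} = -1 · 2 = -2
  i = 5 (odd): ∫ x^5 ρ_sc = 0 (vanishes)

Summing the contributions: ∫_{−2}^{2} p(x) ρ_sc(x) dx = 3 + 5 + (-2) = 6.


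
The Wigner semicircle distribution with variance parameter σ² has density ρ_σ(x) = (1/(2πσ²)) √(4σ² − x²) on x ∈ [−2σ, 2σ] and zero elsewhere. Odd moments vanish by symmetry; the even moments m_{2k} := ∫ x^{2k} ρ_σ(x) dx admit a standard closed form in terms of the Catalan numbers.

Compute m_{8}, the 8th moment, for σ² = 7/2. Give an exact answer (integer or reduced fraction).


By the scaled semicircle moment identity, m_{2k} = σ^{2k} · C_k with k = 4.
C_4 = (1/(k+1)) · C(2k, k) = (1/5) · C(8, 4) = (1/5) · 70 = 14.
σ^{2k} = (σ²)^k = (7/2)^4 = 2401/16.

Therefore m_{8} = σ^{8} · C_4 = (2401/16) · 14 = 16807/8.


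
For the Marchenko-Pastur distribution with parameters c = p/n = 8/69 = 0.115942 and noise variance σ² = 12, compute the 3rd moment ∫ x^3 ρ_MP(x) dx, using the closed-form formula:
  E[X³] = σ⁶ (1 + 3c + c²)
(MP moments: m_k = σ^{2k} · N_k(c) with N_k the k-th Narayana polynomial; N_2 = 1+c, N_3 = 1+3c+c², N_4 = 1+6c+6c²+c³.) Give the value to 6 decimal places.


E[X³] = σ⁶ (1 + 3c + c²) (third MP moment). With σ² = 12 (so σ⁶ = 1728) and c = 8/69 = 0.115942: E[X³] = 1728 · (1 + 3·0.115942 + (0.115942)²) = 1728 · 1.361269.

So E[X^3] = 2352.272212.


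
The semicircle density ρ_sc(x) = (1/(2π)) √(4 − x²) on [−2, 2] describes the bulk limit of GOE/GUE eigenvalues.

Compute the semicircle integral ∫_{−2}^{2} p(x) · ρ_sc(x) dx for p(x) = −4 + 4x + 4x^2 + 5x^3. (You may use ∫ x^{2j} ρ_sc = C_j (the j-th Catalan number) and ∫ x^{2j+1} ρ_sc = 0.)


Write p(x) = Σ a_i x^i, split into monomials and integrate each against ρ_sc separately.
Using ∫ x^{2j} ρ_sc = C_j = (1/(j+1)) C(2j, j) (Catalan numbers) and ∫ x^{2j+1} ρ_sc = 0 (odd monomials vanish by symmetry):
  i = 0 (even): a_0 · C_{0} = -4 · 1 = -4
  i = 1 (odd): ∫ x^1 ρ_sc = 0 (vanishes)
  i = 2 (even): a_2 · C_{1} = 4 · 1 = 4
  i = 3 (odd): ∫ x^3 ρ_sc = 0 (vanishes)

Summing the contributions: ∫_{−2}^{2} p(x) ρ_sc(x) dx = (-4) + 4 = 0.


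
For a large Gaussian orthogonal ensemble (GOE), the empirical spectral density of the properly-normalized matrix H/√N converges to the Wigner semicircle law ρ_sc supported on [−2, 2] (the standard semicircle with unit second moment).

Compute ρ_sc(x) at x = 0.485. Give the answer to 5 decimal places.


ρ_sc(x) = (1/(2π)) √(4 − x²). With x = 0.485:
  4 − x² = 4 − (0.485)² = 4 − 0.235225 = 3.764775.
  √(4 − x²) = 1.940303.
  1/(2π) = 0.159155.
  ρ_sc(0.485) = 0.159155 · 1.940303 = 0.308809.

Rounded to 5 decimal places: ρ_sc(0.485) ≈ 0.30881.


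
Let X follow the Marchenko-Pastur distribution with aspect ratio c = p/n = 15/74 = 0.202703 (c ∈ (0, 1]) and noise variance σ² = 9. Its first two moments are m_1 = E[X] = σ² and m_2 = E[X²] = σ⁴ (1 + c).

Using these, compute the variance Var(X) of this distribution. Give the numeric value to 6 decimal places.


m_1 = E[X] = σ² = 9, so m_1² = 81.
m_2 = E[X²] = σ⁴ (1 + c) = 81 · (1 + 0.202703) = 81 · 1.202703 = 97.418919.
(Note m_2 − m_1² simplifies to c · σ⁴ = 0.202703 · 81.)

Var(X) = m_2 − m_1² = 97.418919 − 81 = 16.418919.


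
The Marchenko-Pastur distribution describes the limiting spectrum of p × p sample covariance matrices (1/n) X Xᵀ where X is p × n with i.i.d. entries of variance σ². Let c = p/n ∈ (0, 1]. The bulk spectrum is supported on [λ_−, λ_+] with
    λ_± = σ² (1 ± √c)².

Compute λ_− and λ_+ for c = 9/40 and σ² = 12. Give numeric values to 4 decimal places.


c = 9/40 = 0.225000; √c = 0.474342.
λ_− = σ² (1 − √c)² = 12 · (1 − 0.474342)² = 12 · (0.525658)² = 3.315800.
λ_+ = σ² (1 + √c)² = 12 · (1 + 0.474342)² = 12 · (1.474342)² = 26.084200.

Rounded to 4 decimal places: λ_− ≈ 3.3158, λ_+ ≈ 26.0842.


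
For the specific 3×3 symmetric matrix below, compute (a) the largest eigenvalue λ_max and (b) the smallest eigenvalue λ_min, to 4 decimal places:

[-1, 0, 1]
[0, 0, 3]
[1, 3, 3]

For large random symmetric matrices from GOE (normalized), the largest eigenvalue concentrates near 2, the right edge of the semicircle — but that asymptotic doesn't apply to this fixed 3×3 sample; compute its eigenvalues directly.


Since M is real symmetric, all three eigenvalues are real; they are the roots of det(λI − M) = λ³ − (tr M) λ² + s λ − det M, where s is the sum of the principal 2×2 minors.
tr M = -1 + 0 + 3 = 2.
s = ((-1)·0 − 0²) + ((-1)·3 − 1²) + (0·3 − 3²) = 0 + (-4) + (-9) = -13.
det M (expand along row 1) = (-1)·(-9) − 0·(-3) + 1·0 = 9.
Characteristic polynomial: λ³ − 2λ² − 13λ − 9 = 0.
Substitute λ = y + (tr M)/3 = y + 0.666667 to remove the quadratic term: y³ + p·y + q = 0 with p = s − (tr M)²/3 = -14.333333 and q = −2(tr M)³/27 + (tr M)·s/3 − det M = -18.259259.
Three real roots ⇒ use the trigonometric (Viète) form: r = 2√(−p/3) = 4.371626, φ = arccos(3q/(p·r)) = arccos(0.874207) = 0.506996 rad.
y_k = r·cos(φ/3 − 2πk/3) for k = 0, 1, 2 gives y = 4.309346, -1.517895, -2.791451.
λ_k = y_k + 0.666667 gives λ = 4.9760, -0.8512, -2.1248 (check: the sum is 2.0000 = tr M).

Hence λ_max = 4.9760 and λ_min = -2.1248.


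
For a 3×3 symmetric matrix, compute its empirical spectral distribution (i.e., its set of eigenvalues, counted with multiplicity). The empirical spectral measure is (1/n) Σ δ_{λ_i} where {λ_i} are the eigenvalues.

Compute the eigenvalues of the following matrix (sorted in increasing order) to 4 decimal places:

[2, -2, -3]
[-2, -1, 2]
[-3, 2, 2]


Since M is real symmetric, all three eigenvalues are real; they are the roots of det(λI − M) = λ³ − (tr M) λ² + s λ − det M, where s is the sum of the principal 2×2 minors.
tr M = 2 + (-1) + 2 = 3.
s = (2·(-1) − (-2)²) + (2·2 − (-3)²) + ((-1)·2 − 2²) = -6 + (-5) + (-6) = -17.
det M (expand along row 1) = 2·(-6) − (-2)·2 + (-3)·(-7) = 13.
Characteristic polynomial: λ³ − 3λ² − 17λ − 13 = 0.
Substitute λ = y + (tr M)/3 = y + 1.000000 to remove the quadratic term: y³ + p·y + q = 0 with p = s − (tr M)²/3 = -20.000000 and q = −2(tr M)³/27 + (tr M)·s/3 − det M = -32.000000.
Three real roots ⇒ use the trigonometric (Viète) form: r = 2√(−p/3) = 5.163978, φ = arccos(3q/(p·r)) = arccos(0.929516) = 0.377698 rad.
y_k = r·cos(φ/3 − 2πk/3) for k = 0, 1, 2 gives y = 5.123106, -2.000000, -3.123106.
λ_k = y_k + 1.000000 gives λ = 6.1231, -1.0000, -2.1231 (check: the sum is 3.0000 = tr M).

Eigenvalues sorted in increasing order: [-2.1231, -1.0000, 6.1231].


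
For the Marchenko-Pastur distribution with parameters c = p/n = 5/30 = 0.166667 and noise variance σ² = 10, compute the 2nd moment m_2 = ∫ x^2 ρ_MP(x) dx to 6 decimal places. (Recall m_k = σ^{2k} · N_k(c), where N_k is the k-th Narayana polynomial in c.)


E[X²] = σ⁴ (1 + c) (second MP moment). With σ² = 10 (so σ⁴ = 100) and c = 5/30 = 0.166667: E[X²] = 100 · (1 + 0.166667) = 100 · 1.166667.

So E[X^2] = 116.666667.


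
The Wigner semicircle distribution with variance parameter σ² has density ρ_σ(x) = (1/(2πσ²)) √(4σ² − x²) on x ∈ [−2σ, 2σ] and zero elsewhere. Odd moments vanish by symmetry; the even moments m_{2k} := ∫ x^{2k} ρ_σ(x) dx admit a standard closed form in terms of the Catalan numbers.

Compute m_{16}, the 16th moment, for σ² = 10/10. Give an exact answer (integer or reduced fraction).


By the scaled semicircle moment identity, m_{2k} = σ^{2k} · C_k with k = 8.
C_8 = (1/(k+1)) · C(2k, k) = (1/9) · C(16, 8) = (1/9) · 12870 = 1430.
σ^{2k} = (σ²)^k = (10/10)^8 = 1.

Therefore m_{16} = σ^{16} · C_8 = 1 · 1430 = 1430.


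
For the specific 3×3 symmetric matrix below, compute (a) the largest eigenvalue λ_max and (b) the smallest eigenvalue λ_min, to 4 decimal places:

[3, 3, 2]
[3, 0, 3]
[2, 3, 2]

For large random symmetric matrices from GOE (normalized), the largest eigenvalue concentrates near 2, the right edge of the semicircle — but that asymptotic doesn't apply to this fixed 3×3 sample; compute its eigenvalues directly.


Since M is real symmetric, all three eigenvalues are real; they are the roots of det(λI − M) = λ³ − (tr M) λ² + s λ − det M, where s is the sum of the principal 2×2 minors.
tr M = 3 + 0 + 2 = 5.
s = (3·0 − 3²) + (3·2 − 2²) + (0·2 − 3²) = -9 + 2 + (-9) = -16.
det M (expand along row 1) = 3·(-9) − 3·0 + 2·9 = -9.
Characteristic polynomial: λ³ − 5λ² − 16λ + 9 = 0.
Substitute λ = y + (tr M)/3 = y + 1.666667 to remove the quadratic term: y³ + p·y + q = 0 with p = s − (tr M)²/3 = -24.333333 and q = −2(tr M)³/27 + (tr M)·s/3 − det M = -26.925926.
Three real roots ⇒ use the trigonometric (Viète) form: r = 2√(−p/3) = 5.696002, φ = arccos(3q/(p·r)) = arccos(0.582801) = 0.948625 rad.
y_k = r·cos(φ/3 − 2πk/3) for k = 0, 1, 2 gives y = 5.413602, -1.172846, -4.240756.
λ_k = y_k + 1.666667 gives λ = 7.0803, 0.4938, -2.5741 (check: the sum is 5.0000 = tr M).

Hence λ_max = 7.0803 and λ_min = -2.5741.


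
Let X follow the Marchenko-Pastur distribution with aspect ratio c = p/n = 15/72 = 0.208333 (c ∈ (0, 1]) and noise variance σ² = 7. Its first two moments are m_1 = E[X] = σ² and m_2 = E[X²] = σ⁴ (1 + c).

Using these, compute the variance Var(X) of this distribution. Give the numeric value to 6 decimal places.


m_1 = E[X] = σ² = 7, so m_1² = 49.
m_2 = E[X²] = σ⁴ (1 + c) = 49 · (1 + 0.208333) = 49 · 1.208333 = 59.208333.
(Note m_2 − m_1² simplifies to c · σ⁴ = 0.208333 · 49.)

Var(X) = m_2 − m_1² = 59.208333 − 49 = 10.208333.


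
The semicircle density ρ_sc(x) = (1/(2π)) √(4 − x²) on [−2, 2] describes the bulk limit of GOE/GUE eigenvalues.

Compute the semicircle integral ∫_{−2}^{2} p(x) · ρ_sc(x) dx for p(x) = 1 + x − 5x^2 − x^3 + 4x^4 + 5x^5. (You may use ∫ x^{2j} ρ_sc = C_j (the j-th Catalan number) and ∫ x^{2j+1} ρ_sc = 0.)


Write p(x) = Σ a_i x^i, split into monomials and integrate each against ρ_sc separately.
Using ∫ x^{2j} ρ_sc = C_j = (1/(j+1)) C(2j, j) (Catalan numbers) and ∫ x^{2j+1} ρ_sc = 0 (odd monomials vanish by symmetry):
  i = 0 (even): a_0 · C_{0} = 1 · 1 = 1
  i = 1 (odd): ∫ x^1 ρ_sc = 0 (vanishes)
  i = 2 (even): a_2 · C_{1} = -5 · 1 = -5
  i = 3 (odd): ∫ x^3 ρ_sc = 0 (vanishes)
  i = 4 (even): a_4 · C_{2} = 4 · 2 = 8
  i = 5 (odd): ∫ x^5 ρ_sc = 0 (vanishes)

Summing the contributions: ∫_{−2}^{2} p(x) ρ_sc(x) dx = 1 + (-5) + 8 = 4.


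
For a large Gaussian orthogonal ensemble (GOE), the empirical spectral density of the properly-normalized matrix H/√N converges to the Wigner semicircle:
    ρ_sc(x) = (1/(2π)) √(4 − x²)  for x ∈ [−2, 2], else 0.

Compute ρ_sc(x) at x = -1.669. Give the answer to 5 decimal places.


ρ_sc(x) = (1/(2π)) √(4 − x²). With x = -1.669:
  4 − x² = 4 − (-1.669)² = 4 − 2.785561 = 1.214439.
  √(4 − x²) = 1.102016.
  1/(2π) = 0.159155.
  ρ_sc(-1.669) = 0.159155 · 1.102016 = 0.175391.

Rounded to 5 decimal places: ρ_sc(-1.669) ≈ 0.17539.


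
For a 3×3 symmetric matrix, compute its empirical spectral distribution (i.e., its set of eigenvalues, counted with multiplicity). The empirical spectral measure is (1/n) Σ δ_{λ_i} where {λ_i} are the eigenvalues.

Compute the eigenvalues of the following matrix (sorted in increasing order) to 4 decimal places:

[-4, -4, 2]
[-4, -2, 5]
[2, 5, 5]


Since M is real symmetric, all three eigenvalues are real; they are the roots of det(λI − M) = λ³ − (tr M) λ² + s λ − det M, where s is the sum of the principal 2×2 minors.
tr M = -4 + (-2) + 5 = -1.
s = ((-4)·(-2) − (-4)²) + ((-4)·5 − 2²) + ((-2)·5 − 5²) = -8 + (-24) + (-35) = -67.
det M (expand along row 1) = (-4)·(-35) − (-4)·(-30) + 2·(-16) = -12.
Characteristic polynomial: λ³ + λ² − 67λ + 12 = 0.
Substitute λ = y + (tr M)/3 = y − 0.333333 to remove the quadratic term: y³ + p·y + q = 0 with p = s − (tr M)²/3 = -67.333333 and q = −2(tr M)³/27 + (tr M)·s/3 − det M = 34.407407.
Three real roots ⇒ use the trigonometric (Viète) form: r = 2√(−p/3) = 9.475114, φ = arccos(3q/(p·r)) = arccos(-0.161793) = 1.733303 rad.
y_k = r·cos(φ/3 − 2πk/3) for k = 0, 1, 2 gives y = 7.937150, 0.513006, -8.450156.
λ_k = y_k − 0.333333 gives λ = 7.6038, 0.1797, -8.7835 (check: the sum is -1.0000 = tr M).

Eigenvalues sorted in increasing order: [-8.7835, 0.1797, 7.6038].


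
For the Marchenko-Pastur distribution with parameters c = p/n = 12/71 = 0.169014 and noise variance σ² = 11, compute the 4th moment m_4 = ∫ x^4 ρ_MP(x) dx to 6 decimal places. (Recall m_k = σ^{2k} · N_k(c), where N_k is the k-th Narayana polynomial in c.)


E[X⁴] = σ⁸ (1 + 6c + 6c² + c³) (fourth MP moment). With σ² = 11 (so σ⁸ = 14641) and c = 12/71 = 0.169014: E[X⁴] = 14641 · (1 + 6·0.169014 + 6·(0.169014)² + (0.169014)³) = 14641 · 2.190307.

So E[X^4] = 32068.286068.


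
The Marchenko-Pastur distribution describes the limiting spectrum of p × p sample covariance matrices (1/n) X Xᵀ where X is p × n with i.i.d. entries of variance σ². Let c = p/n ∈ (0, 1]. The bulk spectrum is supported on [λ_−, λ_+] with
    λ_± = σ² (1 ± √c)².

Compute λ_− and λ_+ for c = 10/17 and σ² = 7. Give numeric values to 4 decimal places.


c = 10/17 = 0.588235; √c = 0.766965.
λ_− = σ² (1 − √c)² = 7 · (1 − 0.766965)² = 7 · (0.233035)² = 0.380137.
λ_+ = σ² (1 + √c)² = 7 · (1 + 0.766965)² = 7 · (1.766965)² = 21.855157.

Rounded to 4 decimal places: λ_− ≈ 0.3801, λ_+ ≈ 21.8552.


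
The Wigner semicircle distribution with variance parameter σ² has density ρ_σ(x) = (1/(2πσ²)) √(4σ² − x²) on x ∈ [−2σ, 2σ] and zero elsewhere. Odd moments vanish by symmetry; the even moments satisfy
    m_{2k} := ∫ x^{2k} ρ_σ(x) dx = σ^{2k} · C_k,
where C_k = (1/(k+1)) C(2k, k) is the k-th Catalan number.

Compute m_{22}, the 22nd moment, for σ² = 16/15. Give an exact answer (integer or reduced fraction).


By the scaled semicircle moment identity, m_{2k} = σ^{2k} · C_k with k = 11.
C_11 = (1/(k+1)) · C(2k, k) = (1/12) · C(22, 11) = (1/12) · 705432 = 58786.
σ^{2k} = (σ²)^k = (16/15)^11 = 17592186044416/8649755859375.

Therefore m_{22} = σ^{22} · C_11 = (17592186044416/8649755859375) · 58786 = 1034174248807038976/8649755859375.


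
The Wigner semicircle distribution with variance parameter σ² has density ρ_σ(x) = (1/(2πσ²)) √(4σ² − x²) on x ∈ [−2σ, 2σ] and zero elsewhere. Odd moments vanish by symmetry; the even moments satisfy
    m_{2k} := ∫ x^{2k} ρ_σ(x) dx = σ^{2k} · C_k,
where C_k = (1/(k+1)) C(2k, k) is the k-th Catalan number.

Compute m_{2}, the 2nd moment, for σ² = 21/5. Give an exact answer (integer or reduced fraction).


By the scaled semicircle moment identity, m_{2k} = σ^{2k} · C_k with k = 1.
C_1 = (1/(k+1)) · C(2k, k) = (1/2) · C(2, 1) = (1/2) · 2 = 1.
σ^{2k} = (σ²)^k = (21/5)^1 = 21/5.

Therefore m_{2} = σ^{2} · C_1 = (21/5) · 1 = 21/5.


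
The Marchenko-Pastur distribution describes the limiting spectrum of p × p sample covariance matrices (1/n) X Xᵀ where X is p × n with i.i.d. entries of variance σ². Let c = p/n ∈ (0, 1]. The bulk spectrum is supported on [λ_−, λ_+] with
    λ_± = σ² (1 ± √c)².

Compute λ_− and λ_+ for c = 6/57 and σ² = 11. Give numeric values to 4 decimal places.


c = 6/57 = 0.105263; √c = 0.324443.
λ_− = σ² (1 − √c)² = 11 · (1 − 0.324443)² = 11 · (0.675557)² = 5.020152.
λ_+ = σ² (1 + √c)² = 11 · (1 + 0.324443)² = 11 · (1.324443)² = 19.295637.

Rounded to 4 decimal places: λ_− ≈ 5.0202, λ_+ ≈ 19.2956.


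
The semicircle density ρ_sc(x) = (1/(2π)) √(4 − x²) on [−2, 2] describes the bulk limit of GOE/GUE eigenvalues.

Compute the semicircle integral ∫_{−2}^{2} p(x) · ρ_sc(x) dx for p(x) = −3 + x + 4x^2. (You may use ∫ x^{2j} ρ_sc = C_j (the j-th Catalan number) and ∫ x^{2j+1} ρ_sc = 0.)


Write p(x) = Σ a_i x^i, split into monomials and integrate each against ρ_sc separately.
Using ∫ x^{2j} ρ_sc = C_j = (1/(j+1)) C(2j, j) (Catalan numbers) and ∫ x^{2j+1} ρ_sc = 0 (odd monomials vanish by symmetry):
  i = 0 (even): a_0 · C_{0} = -3 · 1 = -3
  i = 1 (odd): ∫ x^1 ρ_sc = 0 (vanishes)
  i = 2 (even): a_2 · C_{1} = 4 · 1 = 4

Summing the contributions: ∫_{−2}^{2} p(x) ρ_sc(x) dx = (-3) + 4 = 1.


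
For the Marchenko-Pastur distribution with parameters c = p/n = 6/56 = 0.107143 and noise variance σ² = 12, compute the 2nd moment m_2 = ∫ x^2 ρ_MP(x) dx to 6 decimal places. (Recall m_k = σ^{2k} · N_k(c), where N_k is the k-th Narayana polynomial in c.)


E[X²] = σ⁴ (1 + c) (second MP moment). With σ² = 12 (so σ⁴ = 144) and c = 6/56 = 0.107143: E[X²] = 144 · (1 + 0.107143) = 144 · 1.107143.

So E[X^2] = 159.428571.


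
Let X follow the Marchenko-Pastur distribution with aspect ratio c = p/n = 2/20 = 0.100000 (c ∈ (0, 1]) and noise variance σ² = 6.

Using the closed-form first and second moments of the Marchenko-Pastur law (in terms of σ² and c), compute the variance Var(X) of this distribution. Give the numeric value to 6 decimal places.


Recall the MP moments m_1 = E[X] = σ² and m_2 = E[X²] = σ⁴ (1 + c).
m_1 = E[X] = σ² = 6, so m_1² = 36.
m_2 = E[X²] = σ⁴ (1 + c) = 36 · (1 + 0.100000) = 36 · 1.100000 = 39.600000.
(Note m_2 − m_1² simplifies to c · σ⁴ = 0.100000 · 36.)

Var(X) = m_2 − m_1² = 39.600000 − 36 = 3.600000.


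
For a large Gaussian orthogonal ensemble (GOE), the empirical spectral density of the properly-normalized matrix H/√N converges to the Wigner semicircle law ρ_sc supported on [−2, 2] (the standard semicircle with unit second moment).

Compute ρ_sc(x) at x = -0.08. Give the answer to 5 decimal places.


ρ_sc(x) = (1/(2π)) √(4 − x²). With x = -0.08:
  4 − x² = 4 − (-0.08)² = 4 − 0.006400 = 3.993600.
  √(4 − x²) = 1.998399.
  1/(2π) = 0.159155.
  ρ_sc(-0.08) = 0.159155 · 1.998399 = 0.318055.

Rounded to 5 decimal places: ρ_sc(-0.08) ≈ 0.31806.


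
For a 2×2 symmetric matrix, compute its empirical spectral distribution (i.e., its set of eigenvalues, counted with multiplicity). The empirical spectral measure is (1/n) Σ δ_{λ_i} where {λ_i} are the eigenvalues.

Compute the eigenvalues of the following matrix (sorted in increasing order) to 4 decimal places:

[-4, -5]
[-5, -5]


Since M is real symmetric, both eigenvalues are real; they are the roots of det(λI − M) = λ² − (tr M) λ + det M.
tr M = -4 + (-5) = -9.
det M = (-4)·(-5) − (-5)² = 20 − 25 = -5.
Characteristic polynomial: λ² + 9λ − 5 = 0.
Discriminant Δ = (tr M)² − 4·det M = 81 − (-20) = 101; √Δ = 10.049876.
λ = (tr M ± √Δ)/2 = (-9 ± 10.049876)/2, giving (tr M − √Δ)/2 = -9.5249 and (tr M + √Δ)/2 = 0.5249.

Eigenvalues sorted in increasing order: [-9.5249, 0.5249].


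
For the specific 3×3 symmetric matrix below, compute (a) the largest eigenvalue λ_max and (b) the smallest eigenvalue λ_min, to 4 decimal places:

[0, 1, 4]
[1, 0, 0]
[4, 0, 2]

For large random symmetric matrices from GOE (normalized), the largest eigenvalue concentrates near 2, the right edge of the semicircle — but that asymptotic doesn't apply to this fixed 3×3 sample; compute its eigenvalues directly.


Since M is real symmetric, all three eigenvalues are real; they are the roots of det(λI − M) = λ³ − (tr M) λ² + s λ − det M, where s is the sum of the principal 2×2 minors.
tr M = 0 + 0 + 2 = 2.
s = (0·0 − 1²) + (0·2 − 4²) + (0·2 − 0²) = -1 + (-16) + 0 = -17.
det M (expand along row 1) = 0·0 − 1·2 + 4·0 = -2.
Characteristic polynomial: λ³ − 2λ² − 17λ + 2 = 0.
Substitute λ = y + (tr M)/3 = y + 0.666667 to remove the quadratic term: y³ + p·y + q = 0 with p = s − (tr M)²/3 = -18.333333 and q = −2(tr M)³/27 + (tr M)·s/3 − det M = -9.925926.
Three real roots ⇒ use the trigonometric (Viète) form: r = 2√(−p/3) = 4.944132, φ = arccos(3q/(p·r)) = arccos(0.328519) = 1.236061 rad.
y_k = r·cos(φ/3 − 2πk/3) for k = 0, 1, 2 gives y = 4.530376, -0.550515, -3.979861.
λ_k = y_k + 0.666667 gives λ = 5.1970, 0.1162, -3.3132 (check: the sum is 2.0000 = tr M).

Hence λ_max = 5.1970 and λ_min = -3.3132.


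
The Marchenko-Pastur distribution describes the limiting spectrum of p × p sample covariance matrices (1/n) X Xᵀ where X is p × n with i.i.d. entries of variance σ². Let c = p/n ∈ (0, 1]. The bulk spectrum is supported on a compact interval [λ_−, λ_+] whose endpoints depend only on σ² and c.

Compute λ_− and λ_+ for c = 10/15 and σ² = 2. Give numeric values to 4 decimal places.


c = 10/15 = 0.666667; √c = 0.816497.
λ_− = σ² (1 − √c)² = 2 · (1 − 0.816497)² = 2 · (0.183503)² = 0.067347.
λ_+ = σ² (1 + √c)² = 2 · (1 + 0.816497)² = 2 · (1.816497)² = 6.599320.

Rounded to 4 decimal places: λ_− ≈ 0.0673, λ_+ ≈ 6.5993.


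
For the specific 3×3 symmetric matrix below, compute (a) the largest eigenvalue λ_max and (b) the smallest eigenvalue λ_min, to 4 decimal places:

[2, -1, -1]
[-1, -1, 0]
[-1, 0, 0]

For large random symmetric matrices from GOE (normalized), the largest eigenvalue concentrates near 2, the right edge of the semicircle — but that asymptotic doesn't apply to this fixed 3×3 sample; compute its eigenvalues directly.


Since M is real symmetric, all three eigenvalues are real; they are the roots of det(λI − M) = λ³ − (tr M) λ² + s λ − det M, where s is the sum of the principal 2×2 minors.
tr M = 2 + (-1) + 0 = 1.
s = (2·(-1) − (-1)²) + (2·0 − (-1)²) + ((-1)·0 − 0²) = -3 + (-1) + 0 = -4.
det M (expand along row 1) = 2·0 − (-1)·0 + (-1)·(-1) = 1.
Characteristic polynomial: λ³ − λ² − 4λ − 1 = 0.
Substitute λ = y + (tr M)/3 = y + 0.333333 to remove the quadratic term: y³ + p·y + q = 0 with p = s − (tr M)²/3 = -4.333333 and q = −2(tr M)³/27 + (tr M)·s/3 − det M = -2.407407.
Three real roots ⇒ use the trigonometric (Viète) form: r = 2√(−p/3) = 2.403701, φ = arccos(3q/(p·r)) = arccos(0.693375) = 0.804634 rad.
y_k = r·cos(φ/3 − 2πk/3) for k = 0, 1, 2 gives y = 2.317760, -0.607224, -1.710536.
λ_k = y_k + 0.333333 gives λ = 2.6511, -0.2739, -1.3772 (check: the sum is 1.0000 = tr M).

Hence λ_max = 2.6511 and λ_min = -1.3772.


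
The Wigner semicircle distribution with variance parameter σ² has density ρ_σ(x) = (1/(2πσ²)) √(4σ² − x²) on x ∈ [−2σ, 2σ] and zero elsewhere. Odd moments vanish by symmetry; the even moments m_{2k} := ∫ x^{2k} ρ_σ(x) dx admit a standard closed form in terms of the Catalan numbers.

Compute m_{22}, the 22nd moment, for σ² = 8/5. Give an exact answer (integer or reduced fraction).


By the scaled semicircle moment identity, m_{2k} = σ^{2k} · C_k with k = 11.
C_11 = (1/(k+1)) · C(2k, k) = (1/12) · C(22, 11) = (1/12) · 705432 = 58786.
σ^{2k} = (σ²)^k = (8/5)^11 = 8589934592/48828125.

Therefore m_{22} = σ^{22} · C_11 = (8589934592/48828125) · 58786 = 504967894925312/48828125.


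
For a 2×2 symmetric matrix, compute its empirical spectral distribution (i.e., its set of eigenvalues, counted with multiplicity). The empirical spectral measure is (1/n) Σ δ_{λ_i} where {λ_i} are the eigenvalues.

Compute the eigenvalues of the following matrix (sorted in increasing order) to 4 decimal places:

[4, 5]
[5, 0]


Since M is real symmetric, both eigenvalues are real; they are the roots of det(λI − M) = λ² − (tr M) λ + det M.
tr M = 4 + 0 = 4.
det M = 4·0 − 5² = 0 − 25 = -25.
Characteristic polynomial: λ² − 4λ − 25 = 0.
Discriminant Δ = (tr M)² − 4·det M = 16 − (-100) = 116; √Δ = 10.770330.
λ = (tr M ± √Δ)/2 = (4 ± 10.770330)/2, giving (tr M − √Δ)/2 = -3.3852 and (tr M + √Δ)/2 = 7.3852.

Eigenvalues sorted in increasing order: [-3.3852, 7.3852].


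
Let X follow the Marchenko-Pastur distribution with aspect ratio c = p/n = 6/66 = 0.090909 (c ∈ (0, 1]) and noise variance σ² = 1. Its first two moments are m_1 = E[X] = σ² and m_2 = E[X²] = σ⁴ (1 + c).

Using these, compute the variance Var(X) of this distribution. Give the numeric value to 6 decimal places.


m_1 = E[X] = σ² = 1, so m_1² = 1.
m_2 = E[X²] = σ⁴ (1 + c) = 1 · (1 + 0.090909) = 1 · 1.090909 = 1.090909.
(Note m_2 − m_1² simplifies to c · σ⁴ = 0.090909 · 1.)

Var(X) = m_2 − m_1² = 1.090909 − 1 = 0.090909.


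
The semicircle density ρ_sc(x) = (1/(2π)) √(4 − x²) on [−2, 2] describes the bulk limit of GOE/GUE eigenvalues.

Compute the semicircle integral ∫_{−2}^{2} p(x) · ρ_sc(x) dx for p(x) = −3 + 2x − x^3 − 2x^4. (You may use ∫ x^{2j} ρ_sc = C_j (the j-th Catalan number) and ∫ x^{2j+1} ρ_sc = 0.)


Write p(x) = Σ a_i x^i, split into monomials and integrate each against ρ_sc separately.
Using ∫ x^{2j} ρ_sc = C_j = (1/(j+1)) C(2j, j) (Catalan numbers) and ∫ x^{2j+1} ρ_sc = 0 (odd monomials vanish by symmetry):
  i = 0 (even): a_0 · C_{0} = -3 · 1 = -3
  i = 1 (odd): ∫ x^1 ρ_sc = 0 (vanishes)
  i = 3 (odd): ∫ x^3 ρ_sc = 0 (vanishes)
  i = 4 (even): a_4 · C_{2} = -2 · 2 = -4

Summing the contributions: ∫_{−2}^{2} p(x) ρ_sc(x) dx = (-3) + (-4) = -7.
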